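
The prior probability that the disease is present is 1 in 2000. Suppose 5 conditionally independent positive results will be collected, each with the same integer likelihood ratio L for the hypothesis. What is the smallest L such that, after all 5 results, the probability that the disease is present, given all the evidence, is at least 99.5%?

14

Prior odds = 0.0005/0.9995 = 1/1999.
Target odds = 0.995/0.005 = 199.
Need L⁵ ≥ 199 ÷ (1/1999) = 397801.
13⁵ = 371293 < 397801 ≤ 537824 = 14⁵, so L = 14.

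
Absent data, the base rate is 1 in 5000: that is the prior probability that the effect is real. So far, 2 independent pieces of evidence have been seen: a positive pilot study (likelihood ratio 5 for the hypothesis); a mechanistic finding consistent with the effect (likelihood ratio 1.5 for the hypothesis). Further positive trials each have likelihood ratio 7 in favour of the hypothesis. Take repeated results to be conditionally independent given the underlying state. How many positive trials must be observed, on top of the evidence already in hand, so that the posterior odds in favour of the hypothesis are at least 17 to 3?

Prior odds = 0.0002/0.9998 = 1/4999.
Combined Bayes factor of the evidence already in hand = 5 × 1.5 = 7.5.
Odds after that evidence = (1/4999) × 7.5 = 15/9998.
Target odds = 17/3.
Need 7ⁿ ≥ 17/3 ÷ (15/9998) = 169966/45.
7⁴ = 2401 falls short of 169966/45 but 7⁵ = 16807 reaches it, so n = 5.

5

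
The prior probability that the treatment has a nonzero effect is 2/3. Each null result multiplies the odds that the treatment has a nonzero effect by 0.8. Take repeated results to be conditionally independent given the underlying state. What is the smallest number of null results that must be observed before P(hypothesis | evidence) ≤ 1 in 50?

Prior odds: (2/3) ÷ (1/3) = 2.
Likelihood ratio per null result = 0.8.
Target posterior odds = 0.02/0.98 = 1/49.
Require 0.8ⁿ ≤ 1/49 ÷ 2 = 1/98.
0.8²⁰ ≈0.0115292 is still above 1/98 but 0.8²¹ ≈0.00922337 is at or below it, so n = 21.

21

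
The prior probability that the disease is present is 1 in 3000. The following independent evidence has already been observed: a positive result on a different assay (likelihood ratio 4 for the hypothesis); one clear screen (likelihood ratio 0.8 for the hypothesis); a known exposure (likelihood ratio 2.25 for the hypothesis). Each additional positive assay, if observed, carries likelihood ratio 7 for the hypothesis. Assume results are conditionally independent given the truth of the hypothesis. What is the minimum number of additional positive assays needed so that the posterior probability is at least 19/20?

Prior odds = (1/3000)/(2999/3000) = 1/2999.
Combined Bayes factor of the evidence already in hand = 4 × 0.8 × 2.25 = 7.2.
Odds after that evidence = (1/2999) × 7.2 = 36/14995.
Target odds = 0.95/0.05 = 19.
Need 7ⁿ ≥ 19 ÷ (36/14995) = 284905/36.
7⁴ = 2401 falls short of 284905/36 but 7⁵ = 16807 reaches it, so n = 5.

5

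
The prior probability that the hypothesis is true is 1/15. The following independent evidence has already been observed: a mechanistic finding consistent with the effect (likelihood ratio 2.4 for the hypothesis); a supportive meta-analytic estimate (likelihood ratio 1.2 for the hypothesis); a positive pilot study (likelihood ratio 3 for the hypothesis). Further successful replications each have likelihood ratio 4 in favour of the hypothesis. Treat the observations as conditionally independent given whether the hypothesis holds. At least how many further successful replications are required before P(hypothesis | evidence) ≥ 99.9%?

Prior odds = (1/15)/(14/15) = 1/14.
Combined Bayes factor of the evidence already in hand = 2.4 × 1.2 × 3 = 8.64.
Odds after that evidence = (1/14) × 8.64 = 108/175.
Target odds = 0.999/0.001 = 999.
Need 4ⁿ ≥ 999 ÷ (108/175) = 1618.75.
4⁵ = 1024 falls short of 1618.75 but 4⁶ = 4096 reaches it, so n = 6.

6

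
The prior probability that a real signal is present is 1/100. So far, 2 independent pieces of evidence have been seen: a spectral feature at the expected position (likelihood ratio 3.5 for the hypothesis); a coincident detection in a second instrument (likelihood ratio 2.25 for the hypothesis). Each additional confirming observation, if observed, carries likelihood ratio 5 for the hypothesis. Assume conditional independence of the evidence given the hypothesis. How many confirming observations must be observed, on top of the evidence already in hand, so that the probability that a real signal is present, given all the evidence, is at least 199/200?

5

Prior odds = 0.01/0.99 = 1/99.
Combined Bayes factor of the evidence already in hand = 3.5 × 2.25 = 7.875.
Odds after that evidence = (1/99) × 7.875 = 7/88.
Target odds = 0.995/0.005 = 199.
Need 5ⁿ ≥ 199 ÷ (7/88) = 17512/7.
5⁴ = 625 falls short of 17512/7 but 5⁵ = 3125 reaches it, so n = 5.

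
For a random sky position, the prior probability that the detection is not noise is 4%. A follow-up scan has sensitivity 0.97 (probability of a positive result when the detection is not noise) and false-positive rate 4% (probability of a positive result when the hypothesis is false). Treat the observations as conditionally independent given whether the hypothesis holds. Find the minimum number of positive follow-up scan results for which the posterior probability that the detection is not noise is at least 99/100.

Prior odds = 0.04/0.96 = 1/24.
Likelihood ratio of a positive result = 0.97/0.04 = 24.25.
Target posterior odds = 0.99/0.01 = 99.
Require 24.25ⁿ ≥ 99 ÷ (1/24) = 2376.
24.25² = 588.0625 falls short of 2376 but 24.25³ = 912673/64 reaches it, so n = 3.

3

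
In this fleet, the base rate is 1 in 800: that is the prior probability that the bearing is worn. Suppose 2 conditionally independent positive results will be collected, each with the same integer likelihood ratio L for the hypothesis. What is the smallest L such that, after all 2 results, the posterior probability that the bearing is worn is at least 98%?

Prior odds = 0.00125/0.99875 = 1/799.
Target odds = 0.98/0.02 = 49.
Need L² ≥ 49 ÷ (1/799) = 39151.
197² = 38809 < 39151 ≤ 39204 = 198², so L = 198.

198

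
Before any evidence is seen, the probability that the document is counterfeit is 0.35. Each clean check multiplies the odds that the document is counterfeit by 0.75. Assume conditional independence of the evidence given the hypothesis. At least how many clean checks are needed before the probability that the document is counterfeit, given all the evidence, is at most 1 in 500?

20

Prior odds: 0.35 ÷ 0.65 = 7/13.
Likelihood ratio per clean check = 0.75.
Target posterior odds = 0.002/0.998 = 1/499.
Need (7/13) × 0.75ⁿ ≤ 1/499, i.e. 0.75ⁿ ≤ 13/3493.
0.75¹⁹ ≈0.00422828 is still above 13/3493 but 0.75²⁰ ≈0.00317121 is at or below it, so n = 20.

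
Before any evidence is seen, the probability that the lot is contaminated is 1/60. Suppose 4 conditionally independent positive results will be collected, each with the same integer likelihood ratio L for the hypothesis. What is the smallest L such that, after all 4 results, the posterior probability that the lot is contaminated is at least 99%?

Prior odds = (1/60)/(59/60) = 1/59.
Target odds = 0.99/0.01 = 99.
Need L⁴ ≥ 99 ÷ (1/59) = 5841.
8⁴ = 4096 < 5841 ≤ 6561 = 9⁴, so L = 9.

9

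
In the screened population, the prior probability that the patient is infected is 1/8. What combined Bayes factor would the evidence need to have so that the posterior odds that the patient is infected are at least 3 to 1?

Prior odds = 0.125/0.875 = 1/7.
Target odds = 3.
Required Bayes factor = 3 ÷ (1/7) = 21.

21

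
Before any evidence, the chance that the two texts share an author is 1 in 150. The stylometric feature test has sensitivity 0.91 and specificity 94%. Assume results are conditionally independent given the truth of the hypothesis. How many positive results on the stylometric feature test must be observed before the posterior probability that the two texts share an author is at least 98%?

4

Prior odds: (1/150) ÷ (149/150) = 1/149.
False-positive rate = 1 − 0.94 = 0.06; likelihood ratio of a positive = 0.91/0.06 = 91/6.
Target posterior odds = 0.98/0.02 = 49.
Need (1/149) × (91/6)ⁿ ≥ 49, i.e. (91/6)ⁿ ≥ 7301.
(91/6)³ = 753571/216 falls short of 7301 but (91/6)⁴ = 68574961/1296 reaches it, so n = 4.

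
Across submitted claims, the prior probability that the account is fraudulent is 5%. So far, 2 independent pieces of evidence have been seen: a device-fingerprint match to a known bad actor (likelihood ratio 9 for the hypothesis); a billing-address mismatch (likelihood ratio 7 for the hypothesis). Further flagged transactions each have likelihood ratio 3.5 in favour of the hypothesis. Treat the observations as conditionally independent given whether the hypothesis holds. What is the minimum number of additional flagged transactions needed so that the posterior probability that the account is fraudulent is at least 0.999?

Prior odds = 0.05/0.95 = 1/19.
Combined Bayes factor of the evidence already in hand = 9 × 7 = 63.
Odds after that evidence = (1/19) × 63 = 63/19.
Target odds = 0.999/0.001 = 999.
Need 3.5ⁿ ≥ 999 ÷ (63/19) = 2109/7.
3.5⁴ = 150.0625 falls short of 2109/7 but 3.5⁵ = 525.21875 reaches it, so n = 5.

5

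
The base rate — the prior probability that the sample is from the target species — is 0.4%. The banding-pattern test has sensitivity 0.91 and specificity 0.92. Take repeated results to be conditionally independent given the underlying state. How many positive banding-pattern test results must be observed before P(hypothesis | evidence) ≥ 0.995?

Prior odds: 0.004 ÷ 0.996 = 1/249.
False-positive rate = 1 − 0.92 = 0.08; likelihood ratio of a positive = 0.91/0.08 = 11.375.
Target odds: 0.995 ÷ 0.005 = 199.
Need (1/249) × 11.375ⁿ ≥ 199, i.e. 11.375ⁿ ≥ 49551.
11.375⁴ = 68574961/4096 falls short of 49551 but 11.375⁵ ≈190439 reaches it, so n = 5.

5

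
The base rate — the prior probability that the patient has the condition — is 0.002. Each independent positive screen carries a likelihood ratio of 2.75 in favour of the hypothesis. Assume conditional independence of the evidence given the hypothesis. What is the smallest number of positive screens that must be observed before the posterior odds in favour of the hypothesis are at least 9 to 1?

9

Prior odds: 0.002 ÷ 0.998 = 1/499.
Likelihood ratio per positive screen = 2.75.
Target odds = 9.
Require 2.75ⁿ ≥ 9 ÷ (1/499) = 4491.
2.75⁸ = 214358881/65536 falls short of 4491 but 2.75⁹ ≈8994.86 reaches it, so n = 9.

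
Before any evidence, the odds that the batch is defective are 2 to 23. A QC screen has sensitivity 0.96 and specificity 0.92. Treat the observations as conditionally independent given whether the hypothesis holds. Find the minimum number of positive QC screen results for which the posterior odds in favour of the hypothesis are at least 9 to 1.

2

Prior odds = 2/23.
False-positive rate = 1 − 0.92 = 0.08; likelihood ratio of a positive = 0.96/0.08 = 12.
Target odds = 9.
Require 12ⁿ ≥ 9 ÷ (2/23) = 103.5.
12¹ = 12 falls short of 103.5 but 12² = 144 reaches it, so n = 2.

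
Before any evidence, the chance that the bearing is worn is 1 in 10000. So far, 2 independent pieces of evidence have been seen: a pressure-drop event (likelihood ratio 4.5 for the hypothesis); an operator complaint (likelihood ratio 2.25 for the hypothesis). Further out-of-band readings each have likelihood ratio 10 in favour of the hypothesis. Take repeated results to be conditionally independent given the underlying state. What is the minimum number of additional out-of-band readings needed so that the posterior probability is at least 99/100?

Prior odds = 0.0001/0.9999 = 1/9999.
Combined Bayes factor of the evidence already in hand = 4.5 × 2.25 = 10.125.
Odds after that evidence = (1/9999) × 10.125 = 9/8888.
Target odds = 0.99/0.01 = 99.
Need 10ⁿ ≥ 99 ÷ (9/8888) = 97768.
10⁴ = 10000 falls short of 97768 but 10⁵ = 100000 reaches it, so n = 5.

5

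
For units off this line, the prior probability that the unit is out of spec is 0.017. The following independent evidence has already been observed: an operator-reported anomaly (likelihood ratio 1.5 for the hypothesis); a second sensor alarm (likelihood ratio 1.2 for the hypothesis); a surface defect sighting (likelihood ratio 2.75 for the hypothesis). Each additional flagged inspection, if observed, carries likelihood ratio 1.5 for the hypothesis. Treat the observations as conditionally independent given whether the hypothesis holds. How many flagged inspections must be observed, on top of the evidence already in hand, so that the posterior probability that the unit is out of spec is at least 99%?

18

Prior odds = 0.017/0.983 = 17/983.
Combined Bayes factor of the evidence already in hand = 1.5 × 1.2 × 2.75 = 4.95.
Odds after that evidence = (17/983) × 4.95 = 1683/19660.
Target odds = 0.99/0.01 = 99.
Need 1.5ⁿ ≥ 99 ÷ (1683/19660) = 19660/17.
1.5¹⁷ = 129140163/131072 falls short of 19660/17 but 1.5¹⁸ = 387420489/262144 reaches it, so n = 18.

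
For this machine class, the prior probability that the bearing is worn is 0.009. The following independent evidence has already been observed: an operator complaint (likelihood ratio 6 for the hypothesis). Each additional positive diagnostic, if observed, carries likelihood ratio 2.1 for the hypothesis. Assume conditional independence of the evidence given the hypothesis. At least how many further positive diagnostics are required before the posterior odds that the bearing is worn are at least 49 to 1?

10

Prior odds = 0.009/0.991 = 9/991.
Bayes factor of the evidence already in hand = 6.
Odds after that evidence = (9/991) × 6 = 54/991.
Target odds = 49.
Need 2.1ⁿ ≥ 49 ÷ (54/991) = 48559/54.
2.1⁹ ≈794.28 falls short of 48559/54 but 2.1¹⁰ ≈1667.99 reaches it, so n = 10.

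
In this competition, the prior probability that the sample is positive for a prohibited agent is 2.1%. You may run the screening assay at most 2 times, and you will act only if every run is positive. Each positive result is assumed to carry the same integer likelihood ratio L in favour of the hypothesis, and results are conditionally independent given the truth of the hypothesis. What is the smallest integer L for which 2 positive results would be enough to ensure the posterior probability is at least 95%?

30

Prior odds = 0.021/0.979 = 21/979.
Target odds = 0.95/0.05 = 19.
Need L² ≥ 19 ÷ (21/979) = 18601/21.
29² = 841 < 18601/21 ≤ 900 = 30², so L = 30.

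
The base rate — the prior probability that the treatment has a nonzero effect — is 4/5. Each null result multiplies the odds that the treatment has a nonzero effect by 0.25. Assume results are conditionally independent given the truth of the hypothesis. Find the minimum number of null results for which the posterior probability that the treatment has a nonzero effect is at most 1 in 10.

3

Prior odds: 0.8 ÷ 0.2 = 4.
Likelihood ratio per null result = 0.25.
Target odds: 0.1 ÷ 0.9 = 1/9.
Need 4 × 0.25ⁿ ≤ 1/9, i.e. 0.25ⁿ ≤ 1/36.
0.25² = 0.0625 is still above 1/36 but 0.25³ = 0.015625 is at or below it, so n = 3.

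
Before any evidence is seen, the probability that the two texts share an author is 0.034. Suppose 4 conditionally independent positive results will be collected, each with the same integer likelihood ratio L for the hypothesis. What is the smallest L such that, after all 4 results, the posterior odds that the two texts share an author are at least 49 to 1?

Prior odds = 0.034/0.966 = 17/483.
Target odds = 49.
Need L⁴ ≥ 49 ÷ (17/483) = 23667/17.
6⁴ = 1296 < 23667/17 ≤ 2401 = 7⁴, so L = 7.

7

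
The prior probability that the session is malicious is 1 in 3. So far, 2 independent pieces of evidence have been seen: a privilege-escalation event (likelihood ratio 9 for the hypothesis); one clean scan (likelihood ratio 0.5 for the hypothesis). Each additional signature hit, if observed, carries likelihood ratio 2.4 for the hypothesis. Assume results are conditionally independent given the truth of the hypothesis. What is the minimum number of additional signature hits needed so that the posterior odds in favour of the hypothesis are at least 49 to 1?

Prior odds = (1/3)/(2/3) = 0.5.
Combined Bayes factor of the evidence already in hand = 9 × 0.5 = 4.5.
Odds after that evidence = 0.5 × 4.5 = 2.25.
Target odds = 49.
Need 2.4ⁿ ≥ 49 ÷ 2.25 = 196/9.
2.4³ = 13.824 falls short of 196/9 but 2.4⁴ = 33.1776 reaches it, so n = 4.

4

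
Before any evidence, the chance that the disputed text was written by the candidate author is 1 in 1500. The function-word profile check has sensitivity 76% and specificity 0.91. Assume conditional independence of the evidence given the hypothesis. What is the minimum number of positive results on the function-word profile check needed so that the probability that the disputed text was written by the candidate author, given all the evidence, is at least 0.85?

5

Prior odds: (1/1500) ÷ (1499/1500) = 1/1499.
False-positive rate = 1 − 0.91 = 0.09; likelihood ratio of a positive = 0.76/0.09 = 76/9.
Target posterior odds = 0.85/0.15 = 17/3.
Require (76/9)ⁿ ≥ 17/3 ÷ (1/1499) = 25483/3.
(76/9)⁴ = 33362176/6561 falls short of 25483/3 but (76/9)⁵ ≈42939.3 reaches it, so n = 5.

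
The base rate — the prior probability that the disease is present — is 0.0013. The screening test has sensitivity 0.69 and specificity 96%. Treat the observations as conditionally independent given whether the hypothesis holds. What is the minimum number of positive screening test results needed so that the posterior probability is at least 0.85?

3

Prior odds: 0.0013 ÷ 0.9987 = 13/9987.
False-positive rate = 1 − 0.96 = 0.04; likelihood ratio of a positive = 0.69/0.04 = 17.25.
Target posterior odds = 0.85/0.15 = 17/3.
Need (13/9987) × 17.25ⁿ ≥ 17/3, i.e. 17.25ⁿ ≥ 56593/13.
17.25² = 297.5625 falls short of 56593/13 but 17.25³ = 5132.953125 reaches it, so n = 3.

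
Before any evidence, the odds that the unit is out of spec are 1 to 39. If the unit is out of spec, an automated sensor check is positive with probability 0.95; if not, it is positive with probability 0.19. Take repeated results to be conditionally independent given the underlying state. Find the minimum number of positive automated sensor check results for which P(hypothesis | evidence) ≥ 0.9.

4

Prior odds = 1/39.
Likelihood ratio of a positive = 0.95/0.19 = 5.
Target odds: 0.9 ÷ 0.1 = 9.
Require 5ⁿ ≥ 9 ÷ (1/39) = 351.
5³ = 125 falls short of 351 but 5⁴ = 625 reaches it, so n = 4.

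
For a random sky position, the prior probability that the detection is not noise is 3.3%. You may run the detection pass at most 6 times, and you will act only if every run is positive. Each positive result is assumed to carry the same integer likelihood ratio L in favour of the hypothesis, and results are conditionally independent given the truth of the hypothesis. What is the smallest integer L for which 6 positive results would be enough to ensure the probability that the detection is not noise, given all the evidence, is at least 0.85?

Prior odds = 0.033/0.967 = 33/967.
Target odds = 0.85/0.15 = 17/3.
Need L⁶ ≥ 17/3 ÷ (33/967) = 16439/99.
2⁶ = 64 < 16439/99 ≤ 729 = 3⁶, so L = 3.

3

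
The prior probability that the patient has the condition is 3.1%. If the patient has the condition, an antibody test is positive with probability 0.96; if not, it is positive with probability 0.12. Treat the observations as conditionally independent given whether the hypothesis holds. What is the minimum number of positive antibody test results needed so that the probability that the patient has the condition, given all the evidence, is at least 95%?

4

Prior odds: 0.031 ÷ 0.969 = 31/969.
Likelihood ratio of a positive = 0.96/0.12 = 8.
Target posterior odds = 0.95/0.05 = 19.
Require 8ⁿ ≥ 19 ÷ (31/969) = 18411/31.
8³ = 512 falls short of 18411/31 but 8⁴ = 4096 reaches it, so n = 4.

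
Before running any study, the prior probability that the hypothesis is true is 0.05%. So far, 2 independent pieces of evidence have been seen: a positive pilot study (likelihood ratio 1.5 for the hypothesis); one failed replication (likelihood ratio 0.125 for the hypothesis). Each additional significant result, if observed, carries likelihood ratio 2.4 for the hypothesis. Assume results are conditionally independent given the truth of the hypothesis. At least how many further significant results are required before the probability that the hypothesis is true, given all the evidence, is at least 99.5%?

17

Prior odds = 0.0005/0.9995 = 1/1999.
Combined Bayes factor of the evidence already in hand = 1.5 × 0.125 = 0.1875.
Odds after that evidence = (1/1999) × 0.1875 = 3/31984.
Target odds = 0.995/0.005 = 199.
Need 2.4ⁿ ≥ 199 ÷ (3/31984) = 6364816/3.
2.4¹⁶ ≈1.21166e+06 falls short of 6364816/3 but 2.4¹⁷ ≈2.90798e+06 reaches it, so n = 17.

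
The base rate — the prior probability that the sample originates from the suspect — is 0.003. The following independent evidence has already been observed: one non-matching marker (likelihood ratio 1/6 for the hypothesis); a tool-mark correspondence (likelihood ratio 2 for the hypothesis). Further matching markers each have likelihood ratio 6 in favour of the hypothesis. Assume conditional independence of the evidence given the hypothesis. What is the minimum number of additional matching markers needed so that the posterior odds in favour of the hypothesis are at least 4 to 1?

Prior odds = 0.003/0.997 = 3/997.
Combined Bayes factor of the evidence already in hand = (1/6) × 2 = 1/3.
Odds after that evidence = (3/997) × 1/3 = 1/997.
Target odds = 4.
Need 6ⁿ ≥ 4 ÷ (1/997) = 3988.
6⁴ = 1296 falls short of 3988 but 6⁵ = 7776 reaches it, so n = 5.

5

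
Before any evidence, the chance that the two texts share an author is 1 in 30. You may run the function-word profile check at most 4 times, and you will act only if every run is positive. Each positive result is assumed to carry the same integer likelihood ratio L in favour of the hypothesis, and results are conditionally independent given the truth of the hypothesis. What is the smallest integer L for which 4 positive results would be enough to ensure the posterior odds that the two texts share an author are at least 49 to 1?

Prior odds = (1/30)/(29/30) = 1/29.
Target odds = 49.
Need L⁴ ≥ 49 ÷ (1/29) = 1421.
6⁴ = 1296 < 1421 ≤ 2401 = 7⁴, so L = 7.

7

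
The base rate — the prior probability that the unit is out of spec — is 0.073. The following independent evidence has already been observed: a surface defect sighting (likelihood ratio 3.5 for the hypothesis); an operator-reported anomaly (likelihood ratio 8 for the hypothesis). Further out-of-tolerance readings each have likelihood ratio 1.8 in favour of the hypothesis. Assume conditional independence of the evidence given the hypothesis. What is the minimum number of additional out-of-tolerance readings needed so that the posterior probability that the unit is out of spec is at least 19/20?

4

Prior odds = 0.073/0.927 = 73/927.
Combined Bayes factor of the evidence already in hand = 3.5 × 8 = 28.
Odds after that evidence = (73/927) × 28 = 2044/927.
Target odds = 0.95/0.05 = 19.
Need 1.8ⁿ ≥ 19 ÷ (2044/927) = 17613/2044.
1.8³ = 5.832 falls short of 17613/2044 but 1.8⁴ = 10.4976 reaches it, so n = 4.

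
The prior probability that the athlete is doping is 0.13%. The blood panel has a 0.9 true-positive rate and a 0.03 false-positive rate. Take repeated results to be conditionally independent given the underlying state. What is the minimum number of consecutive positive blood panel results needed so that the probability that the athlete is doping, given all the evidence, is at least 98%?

Prior odds = 0.0013/0.9987 = 13/9987.
Likelihood ratio of a positive result = 0.9/0.03 = 30.
Target posterior odds = 0.98/0.02 = 49.
Require 30ⁿ ≥ 49 ÷ (13/9987) = 489363/13.
30³ = 27000 falls short of 489363/13 but 30⁴ = 810000 reaches it, so n = 4.

4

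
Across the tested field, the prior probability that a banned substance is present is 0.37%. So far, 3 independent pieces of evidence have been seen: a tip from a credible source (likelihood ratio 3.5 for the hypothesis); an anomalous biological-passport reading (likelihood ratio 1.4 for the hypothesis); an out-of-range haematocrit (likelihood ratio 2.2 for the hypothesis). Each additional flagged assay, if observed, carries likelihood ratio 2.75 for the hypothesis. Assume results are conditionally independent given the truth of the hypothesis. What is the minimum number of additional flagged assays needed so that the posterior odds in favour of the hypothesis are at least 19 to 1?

Prior odds = 0.0037/0.9963 = 37/9963.
Combined Bayes factor of the evidence already in hand = 3.5 × 1.4 × 2.2 = 10.78.
Odds after that evidence = (37/9963) × 10.78 = 19943/498150.
Target odds = 19.
Need 2.75ⁿ ≥ 19 ÷ (19943/498150) = 9464850/19943.
2.75⁶ = 1771561/4096 falls short of 9464850/19943 but 2.75⁷ = 19487171/16384 reaches it, so n = 7.

7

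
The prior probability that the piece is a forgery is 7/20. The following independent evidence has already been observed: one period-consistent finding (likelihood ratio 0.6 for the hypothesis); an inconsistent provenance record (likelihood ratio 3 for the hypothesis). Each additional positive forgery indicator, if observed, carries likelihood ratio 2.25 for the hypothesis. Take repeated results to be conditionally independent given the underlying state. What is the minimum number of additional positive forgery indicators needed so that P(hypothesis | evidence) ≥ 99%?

6

Prior odds = 0.35/0.65 = 7/13.
Combined Bayes factor of the evidence already in hand = 0.6 × 3 = 1.8.
Odds after that evidence = (7/13) × 1.8 = 63/65.
Target odds = 0.99/0.01 = 99.
Need 2.25ⁿ ≥ 99 ÷ (63/65) = 715/7.
2.25⁵ = 59049/1024 falls short of 715/7 but 2.25⁶ = 531441/4096 reaches it, so n = 6.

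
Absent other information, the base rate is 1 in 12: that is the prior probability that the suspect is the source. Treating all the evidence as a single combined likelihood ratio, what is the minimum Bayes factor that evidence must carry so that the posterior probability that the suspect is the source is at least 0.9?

99

Prior odds = (1/12)/(11/12) = 1/11.
Target odds = 0.9/0.1 = 9.
Required Bayes factor = 9 ÷ (1/11) = 99.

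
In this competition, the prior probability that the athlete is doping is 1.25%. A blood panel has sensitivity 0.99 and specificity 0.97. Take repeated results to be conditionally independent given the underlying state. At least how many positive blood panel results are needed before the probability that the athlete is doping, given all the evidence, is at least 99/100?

Prior odds: 0.0125 ÷ 0.9875 = 1/79.
False-positive rate = 1 − 0.97 = 0.03; likelihood ratio of a positive = 0.99/0.03 = 33.
Target posterior odds = 0.99/0.01 = 99.
Need (1/79) × 33ⁿ ≥ 99, i.e. 33ⁿ ≥ 7821.
33² = 1089 falls short of 7821 but 33³ = 35937 reaches it, so n = 3.

3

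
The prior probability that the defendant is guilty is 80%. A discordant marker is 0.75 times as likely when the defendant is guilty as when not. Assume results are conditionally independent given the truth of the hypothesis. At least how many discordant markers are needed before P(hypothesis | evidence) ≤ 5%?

Prior odds: 0.8 ÷ 0.2 = 4.
Likelihood ratio per discordant marker = 0.75.
Target odds: 0.05 ÷ 0.95 = 1/19.
Require 0.75ⁿ ≤ 1/19 ÷ 4 = 1/76.
0.75¹⁵ ≈0.0133635 is still above 1/76 but 0.75¹⁶ ≈0.0100226 is at or below it, so n = 16.

16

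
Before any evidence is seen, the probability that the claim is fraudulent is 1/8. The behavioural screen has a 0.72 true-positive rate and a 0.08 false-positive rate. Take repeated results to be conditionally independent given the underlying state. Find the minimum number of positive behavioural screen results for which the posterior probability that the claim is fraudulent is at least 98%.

3

Prior odds: 0.125 ÷ 0.875 = 1/7.
Likelihood ratio of a positive result = 0.72/0.08 = 9.
Target odds: 0.98 ÷ 0.02 = 49.
Need (1/7) × 9ⁿ ≥ 49, i.e. 9ⁿ ≥ 343.
9² = 81 falls short of 343 but 9³ = 729 reaches it, so n = 3.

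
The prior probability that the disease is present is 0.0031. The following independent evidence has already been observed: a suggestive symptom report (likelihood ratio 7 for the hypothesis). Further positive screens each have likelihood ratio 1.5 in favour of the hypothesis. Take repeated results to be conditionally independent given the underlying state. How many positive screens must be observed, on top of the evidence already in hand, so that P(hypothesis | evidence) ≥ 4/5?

Prior odds = 0.0031/0.9969 = 31/9969.
Bayes factor of the evidence already in hand = 7.
Odds after that evidence = (31/9969) × 7 = 217/9969.
Target odds = 0.8/0.2 = 4.
Need 1.5ⁿ ≥ 4 ÷ (217/9969) = 39876/217.
1.5¹² = 531441/4096 falls short of 39876/217 but 1.5¹³ = 1594323/8192 reaches it, so n = 13.

13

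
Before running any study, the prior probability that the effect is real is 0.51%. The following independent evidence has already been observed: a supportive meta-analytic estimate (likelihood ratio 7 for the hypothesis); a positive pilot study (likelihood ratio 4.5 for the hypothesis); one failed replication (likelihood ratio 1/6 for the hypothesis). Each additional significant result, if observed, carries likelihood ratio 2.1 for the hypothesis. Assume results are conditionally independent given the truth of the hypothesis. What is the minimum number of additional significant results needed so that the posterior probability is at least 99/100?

Prior odds = 0.0051/0.9949 = 51/9949.
Combined Bayes factor of the evidence already in hand = 7 × 4.5 × (1/6) = 5.25.
Odds after that evidence = (51/9949) × 5.25 = 1071/39796.
Target odds = 0.99/0.01 = 99.
Need 2.1ⁿ ≥ 99 ÷ (1071/39796) = 437756/119.
2.1¹¹ ≈3502.78 falls short of 437756/119 but 2.1¹² ≈7355.83 reaches it, so n = 12.

12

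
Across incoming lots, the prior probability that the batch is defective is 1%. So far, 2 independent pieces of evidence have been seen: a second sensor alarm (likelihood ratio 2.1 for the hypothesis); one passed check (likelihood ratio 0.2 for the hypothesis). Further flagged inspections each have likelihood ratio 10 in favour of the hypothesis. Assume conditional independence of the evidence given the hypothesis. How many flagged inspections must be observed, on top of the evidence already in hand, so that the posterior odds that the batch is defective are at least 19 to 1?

Prior odds = 0.01/0.99 = 1/99.
Combined Bayes factor of the evidence already in hand = 2.1 × 0.2 = 0.42.
Odds after that evidence = (1/99) × 0.42 = 7/1650.
Target odds = 19.
Need 10ⁿ ≥ 19 ÷ (7/1650) = 31350/7.
10³ = 1000 falls short of 31350/7 but 10⁴ = 10000 reaches it, so n = 4.

4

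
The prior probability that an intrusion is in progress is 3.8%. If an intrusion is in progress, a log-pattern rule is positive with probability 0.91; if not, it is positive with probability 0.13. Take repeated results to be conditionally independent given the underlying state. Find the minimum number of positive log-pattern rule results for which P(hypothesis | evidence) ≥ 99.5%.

5

Prior odds: 0.038 ÷ 0.962 = 19/481.
Likelihood ratio of a positive = 0.91/0.13 = 7.
Target posterior odds = 0.995/0.005 = 199.
Require 7ⁿ ≥ 199 ÷ (19/481) = 95719/19.
7⁴ = 2401 falls short of 95719/19 but 7⁵ = 16807 reaches it, so n = 5.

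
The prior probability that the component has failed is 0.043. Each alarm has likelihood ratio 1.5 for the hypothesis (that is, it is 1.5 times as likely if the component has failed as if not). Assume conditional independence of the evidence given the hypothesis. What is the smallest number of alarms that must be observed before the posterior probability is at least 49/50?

Prior odds = 0.043/0.957 = 43/957.
Likelihood ratio per alarm = 1.5.
Target posterior odds = 0.98/0.02 = 49.
Require 1.5ⁿ ≥ 49 ÷ (43/957) = 46893/43.
1.5¹⁷ = 129140163/131072 falls short of 46893/43 but 1.5¹⁸ = 387420489/262144 reaches it, so n = 18.

18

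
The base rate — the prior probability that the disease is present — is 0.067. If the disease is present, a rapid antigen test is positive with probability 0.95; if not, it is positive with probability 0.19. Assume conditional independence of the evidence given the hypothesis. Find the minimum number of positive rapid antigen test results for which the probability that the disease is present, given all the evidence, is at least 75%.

3

Prior odds = 0.067/0.933 = 67/933.
Likelihood ratio of a positive = 0.95/0.19 = 5.
Target posterior odds = 0.75/0.25 = 3.
Need (67/933) × 5ⁿ ≥ 3, i.e. 5ⁿ ≥ 2799/67.
5² = 25 falls short of 2799/67 but 5³ = 125 reaches it, so n = 3.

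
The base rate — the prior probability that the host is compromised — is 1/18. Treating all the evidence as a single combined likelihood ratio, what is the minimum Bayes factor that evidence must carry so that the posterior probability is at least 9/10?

Prior odds = (1/18)/(17/18) = 1/17.
Target odds = 0.9/0.1 = 9.
Required Bayes factor = 9 ÷ (1/17) = 153.

153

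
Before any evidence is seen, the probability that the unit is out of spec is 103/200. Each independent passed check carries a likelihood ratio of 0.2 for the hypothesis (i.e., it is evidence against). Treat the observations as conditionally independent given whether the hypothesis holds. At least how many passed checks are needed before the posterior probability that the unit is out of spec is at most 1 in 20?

2

Prior odds: 0.515 ÷ 0.485 = 103/97.
Likelihood ratio per passed check = 0.2.
Target odds: 0.05 ÷ 0.95 = 1/19.
Require 0.2ⁿ ≤ 1/19 ÷ (103/97) = 97/1957.
0.2¹ = 0.2 is still above 97/1957 but 0.2² = 0.04 is at or below it, so n = 2.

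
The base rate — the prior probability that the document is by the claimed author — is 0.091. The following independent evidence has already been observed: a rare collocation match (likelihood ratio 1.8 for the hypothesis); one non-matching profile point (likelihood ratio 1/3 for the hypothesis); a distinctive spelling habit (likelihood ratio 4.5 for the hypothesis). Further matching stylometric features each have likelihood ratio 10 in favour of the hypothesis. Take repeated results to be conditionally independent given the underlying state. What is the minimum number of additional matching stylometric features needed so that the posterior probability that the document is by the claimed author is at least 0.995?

3

Prior odds = 0.091/0.909 = 91/909.
Combined Bayes factor of the evidence already in hand = 1.8 × (1/3) × 4.5 = 2.7.
Odds after that evidence = (91/909) × 2.7 = 273/1010.
Target odds = 0.995/0.005 = 199.
Need 10ⁿ ≥ 199 ÷ (273/1010) = 200990/273.
10² = 100 falls short of 200990/273 but 10³ = 1000 reaches it, so n = 3.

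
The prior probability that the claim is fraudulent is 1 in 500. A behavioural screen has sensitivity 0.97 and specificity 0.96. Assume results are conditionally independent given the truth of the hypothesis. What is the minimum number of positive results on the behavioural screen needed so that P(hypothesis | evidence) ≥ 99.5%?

4

Prior odds: 0.002 ÷ 0.998 = 1/499.
False-positive rate = 1 − 0.96 = 0.04; likelihood ratio of a positive = 0.97/0.04 = 24.25.
Target posterior odds = 0.995/0.005 = 199.
Need (1/499) × 24.25ⁿ ≥ 199, i.e. 24.25ⁿ ≥ 99301.
24.25³ = 912673/64 falls short of 99301 but 24.25⁴ = 88529281/256 reaches it, so n = 4.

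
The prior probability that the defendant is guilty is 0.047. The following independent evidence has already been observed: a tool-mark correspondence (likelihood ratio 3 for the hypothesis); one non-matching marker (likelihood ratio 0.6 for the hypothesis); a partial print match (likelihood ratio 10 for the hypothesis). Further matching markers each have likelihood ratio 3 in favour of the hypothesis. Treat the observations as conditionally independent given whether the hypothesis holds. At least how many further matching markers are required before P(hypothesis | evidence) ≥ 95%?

Prior odds = 0.047/0.953 = 47/953.
Combined Bayes factor of the evidence already in hand = 3 × 0.6 × 10 = 18.
Odds after that evidence = (47/953) × 18 = 846/953.
Target odds = 0.95/0.05 = 19.
Need 3ⁿ ≥ 19 ÷ (846/953) = 18107/846.
3² = 9 falls short of 18107/846 but 3³ = 27 reaches it, so n = 3.

3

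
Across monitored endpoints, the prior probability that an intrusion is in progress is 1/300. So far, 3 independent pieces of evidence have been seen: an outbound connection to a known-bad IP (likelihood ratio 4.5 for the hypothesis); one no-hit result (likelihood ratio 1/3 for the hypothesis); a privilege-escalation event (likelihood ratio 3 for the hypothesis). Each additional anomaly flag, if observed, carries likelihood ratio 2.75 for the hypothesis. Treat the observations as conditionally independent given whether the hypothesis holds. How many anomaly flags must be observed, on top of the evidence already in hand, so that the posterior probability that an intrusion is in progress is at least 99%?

Prior odds = (1/300)/(299/300) = 1/299.
Combined Bayes factor of the evidence already in hand = 4.5 × (1/3) × 3 = 4.5.
Odds after that evidence = (1/299) × 4.5 = 9/598.
Target odds = 0.99/0.01 = 99.
Need 2.75ⁿ ≥ 99 ÷ (9/598) = 6578.
2.75⁸ = 214358881/65536 falls short of 6578 but 2.75⁹ ≈8994.86 reaches it, so n = 9.

9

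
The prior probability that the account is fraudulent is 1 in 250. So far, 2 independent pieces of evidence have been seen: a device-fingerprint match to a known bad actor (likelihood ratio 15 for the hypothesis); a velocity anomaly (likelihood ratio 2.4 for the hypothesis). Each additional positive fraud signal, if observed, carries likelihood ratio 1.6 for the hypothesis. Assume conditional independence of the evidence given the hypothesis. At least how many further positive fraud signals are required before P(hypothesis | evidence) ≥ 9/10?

9

Prior odds = 0.004/0.996 = 1/249.
Combined Bayes factor of the evidence already in hand = 15 × 2.4 = 36.
Odds after that evidence = (1/249) × 36 = 12/83.
Target odds = 0.9/0.1 = 9.
Need 1.6ⁿ ≥ 9 ÷ (12/83) = 62.25.
1.6⁸ = 16777216/390625 falls short of 62.25 but 1.6⁹ = 134217728/1953125 reaches it, so n = 9.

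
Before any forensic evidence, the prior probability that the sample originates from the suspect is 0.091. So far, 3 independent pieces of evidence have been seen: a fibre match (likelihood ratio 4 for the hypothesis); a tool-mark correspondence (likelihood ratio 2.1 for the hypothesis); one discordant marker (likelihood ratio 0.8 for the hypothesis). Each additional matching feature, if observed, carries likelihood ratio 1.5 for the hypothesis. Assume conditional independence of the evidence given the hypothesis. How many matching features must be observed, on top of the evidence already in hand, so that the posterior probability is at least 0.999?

Prior odds = 0.091/0.909 = 91/909.
Combined Bayes factor of the evidence already in hand = 4 × 2.1 × 0.8 = 6.72.
Odds after that evidence = (91/909) × 6.72 = 5096/7575.
Target odds = 0.999/0.001 = 999.
Need 1.5ⁿ ≥ 999 ÷ (5096/7575) = 7567425/5096.
1.5¹⁸ = 387420489/262144 falls short of 7567425/5096 but 1.5¹⁹ ≈2216.84 reaches it, so n = 19.

19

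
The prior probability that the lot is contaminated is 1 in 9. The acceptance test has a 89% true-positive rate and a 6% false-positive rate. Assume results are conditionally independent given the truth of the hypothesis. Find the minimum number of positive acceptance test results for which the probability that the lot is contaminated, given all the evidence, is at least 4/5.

Prior odds: (1/9) ÷ (8/9) = 0.125.
Likelihood ratio of a positive result = 0.89/0.06 = 89/6.
Target odds: 0.8 ÷ 0.2 = 4.
Require (89/6)ⁿ ≥ 4 ÷ 0.125 = 32.
(89/6)¹ = 89/6 falls short of 32 but (89/6)² = 7921/36 reaches it, so n = 2.

2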